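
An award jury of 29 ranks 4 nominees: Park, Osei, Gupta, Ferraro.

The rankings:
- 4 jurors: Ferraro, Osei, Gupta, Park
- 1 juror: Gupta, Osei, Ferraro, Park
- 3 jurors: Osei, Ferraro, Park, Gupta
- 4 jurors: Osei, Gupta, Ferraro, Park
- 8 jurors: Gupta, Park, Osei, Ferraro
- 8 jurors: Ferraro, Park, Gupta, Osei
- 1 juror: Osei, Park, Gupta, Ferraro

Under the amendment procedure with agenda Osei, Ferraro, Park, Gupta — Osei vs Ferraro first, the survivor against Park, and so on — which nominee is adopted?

Gupta

Round 1: Osei vs Ferraro — 17–12, Osei advances.
Round 2: Osei vs Park — 13–16, Park advances.
Round 3: Park vs Gupta — 12–17, Gupta advances.
The agenda winner is Gupta.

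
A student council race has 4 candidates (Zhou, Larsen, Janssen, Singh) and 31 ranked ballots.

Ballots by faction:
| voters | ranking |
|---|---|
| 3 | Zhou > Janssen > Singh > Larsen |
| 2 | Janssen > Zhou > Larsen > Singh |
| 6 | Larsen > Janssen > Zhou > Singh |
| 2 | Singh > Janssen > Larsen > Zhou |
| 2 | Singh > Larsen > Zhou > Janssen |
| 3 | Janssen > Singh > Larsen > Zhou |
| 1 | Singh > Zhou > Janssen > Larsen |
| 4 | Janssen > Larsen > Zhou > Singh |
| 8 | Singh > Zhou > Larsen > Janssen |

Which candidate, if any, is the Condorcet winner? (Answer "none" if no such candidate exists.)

none

Pairwise majorities:
Zhou vs Larsen: Larsen, 17–14.
Zhou vs Janssen: Janssen, 17–14.
Zhou vs Singh: Singh, 16–15.
Larsen–Janssen: Larsen 16–15.
Larsen vs Singh: Singh wins 19–12.
Janssen–Singh: Janssen 18–13.
No candidate is unbeaten: Zhou loses to Larsen; Larsen loses to Singh; Janssen loses to Larsen; Singh loses to Janssen. In particular Larsen → Janssen → Singh → Larsen is a majority cycle — no Condorcet winner exists.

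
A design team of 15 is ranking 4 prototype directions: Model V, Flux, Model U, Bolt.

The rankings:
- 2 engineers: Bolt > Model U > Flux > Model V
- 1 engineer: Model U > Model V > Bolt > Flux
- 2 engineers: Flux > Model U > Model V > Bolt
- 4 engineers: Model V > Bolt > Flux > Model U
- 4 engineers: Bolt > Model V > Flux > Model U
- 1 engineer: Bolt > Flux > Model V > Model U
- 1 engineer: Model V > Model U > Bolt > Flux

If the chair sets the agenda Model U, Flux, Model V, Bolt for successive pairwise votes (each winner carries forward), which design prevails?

Round 1: Model U vs Flux — 4–11, Flux advances.
Round 2: Flux vs Model V — 5–10, Model V advances.
Round 3: Model V vs Bolt — 8–7, Model V advances.
The agenda winner is Model V.

Model V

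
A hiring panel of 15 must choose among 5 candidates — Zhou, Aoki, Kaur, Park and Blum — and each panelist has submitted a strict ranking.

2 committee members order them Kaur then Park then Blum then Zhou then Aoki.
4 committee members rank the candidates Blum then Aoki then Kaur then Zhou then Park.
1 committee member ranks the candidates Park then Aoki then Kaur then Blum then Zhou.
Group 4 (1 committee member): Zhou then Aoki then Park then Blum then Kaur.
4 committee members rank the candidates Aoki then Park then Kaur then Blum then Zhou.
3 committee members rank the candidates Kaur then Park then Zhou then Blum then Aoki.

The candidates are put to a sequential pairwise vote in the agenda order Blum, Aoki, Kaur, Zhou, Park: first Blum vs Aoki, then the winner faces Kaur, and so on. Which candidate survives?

Round 1: Blum vs Aoki — 9–6, Blum advances.
Round 2: Blum vs Kaur — 5–10, Kaur advances.
Round 3: Kaur vs Zhou — 14–1, Kaur advances.
Round 4: Kaur vs Park — 9–6, Kaur advances.
Kaur survives the agenda.

Kaur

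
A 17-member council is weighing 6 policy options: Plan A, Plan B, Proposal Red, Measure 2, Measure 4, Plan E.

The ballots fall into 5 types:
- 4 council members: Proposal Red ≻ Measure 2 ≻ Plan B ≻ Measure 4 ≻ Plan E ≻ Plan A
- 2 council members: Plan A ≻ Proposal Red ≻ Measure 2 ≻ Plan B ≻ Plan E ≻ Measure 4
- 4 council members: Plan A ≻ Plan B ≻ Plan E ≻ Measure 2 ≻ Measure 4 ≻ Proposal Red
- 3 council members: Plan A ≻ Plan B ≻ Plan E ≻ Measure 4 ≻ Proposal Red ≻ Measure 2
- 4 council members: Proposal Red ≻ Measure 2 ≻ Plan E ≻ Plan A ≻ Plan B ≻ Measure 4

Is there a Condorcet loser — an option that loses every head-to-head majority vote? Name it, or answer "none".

Head-to-head results (17 council members):
Plan A vs Plan B: Plan A wins 13–4.
Plan A vs Proposal Red: Plan A, 9–8.
Plan A vs Measure 2: 9 to 8, Plan A.
Plan A vs Measure 4: Plan A preferred on 2+4+3+4 = 13 ballots; Plan A wins 13–4.
Plan A vs Plan E: Plan A, 9–8.
Plan B vs Proposal Red: 4+3 = 7 for Plan B, 10 for Proposal Red — Proposal Red by 10–7.
Plan B–Measure 2: Measure 2 10–7.
Plan B vs Measure 4: Plan B, 17–0.
Plan B–Plan E: Plan B 13–4.
Proposal Red vs Measure 2: Proposal Red is ranked higher on 4+2+3+4 = 13 ballots, Measure 2 on 4. Proposal Red wins 13–4.
Proposal Red vs Measure 4: Proposal Red wins 10–7.
Proposal Red–Plan E: Proposal Red 10–7.
Measure 2 vs Measure 4: Measure 2 preferred on 4+2+4+4 = 14 ballots; Measure 2 wins 14–3.
Measure 2–Plan E: Measure 2 10–7.
Measure 4 vs Plan E: Plan E wins 13–4.
Measure 4 is beaten in every head-to-head and is the Condorcet loser.

Measure 4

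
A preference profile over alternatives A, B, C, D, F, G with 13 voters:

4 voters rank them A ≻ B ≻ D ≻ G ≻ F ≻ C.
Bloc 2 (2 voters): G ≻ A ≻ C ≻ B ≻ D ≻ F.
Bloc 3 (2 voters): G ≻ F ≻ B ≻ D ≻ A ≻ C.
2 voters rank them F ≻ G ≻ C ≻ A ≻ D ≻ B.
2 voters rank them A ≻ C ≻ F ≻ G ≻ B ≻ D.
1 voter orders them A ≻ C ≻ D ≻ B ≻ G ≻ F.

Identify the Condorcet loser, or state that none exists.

none

Pairwise majorities:
A vs B: 11 to 2, A.
A vs C: 4+2+2+2+1 = 11 for A, 2 for C — A by 11–2.
A–D: A 11–2.
A vs F: A preferred on 4+2+2+1 = 9 ballots; A wins 9–4.
A vs G: 4+2+1 = 7 for A, 6 for G — A by 7–6.
B vs C: 4+2 = 6 for B, 7 for C — C by 7–6.
B vs D: 10 to 3, B.
B vs F: B preferred on 4+2+1 = 7 ballots; B wins 7–6.
B vs G: G wins 8–5.
C vs D: C preferred on 2+2+2+1 = 7 ballots; C wins 7–6.
C–F: F 8–5.
C vs G: G wins 10–3.
D vs F: D is ranked higher on 4+2+1 = 7 ballots, F on 6. D wins 7–6.
D vs G: D preferred on 4+1 = 5 ballots; G wins 8–5.
F vs G: F preferred on 2+2 = 4 ballots; G wins 9–4.
Every alternative wins at least one matchup (A beats B; B beats D; C beats B; D beats F; F beats C; G beats B), so there is no Condorcet loser.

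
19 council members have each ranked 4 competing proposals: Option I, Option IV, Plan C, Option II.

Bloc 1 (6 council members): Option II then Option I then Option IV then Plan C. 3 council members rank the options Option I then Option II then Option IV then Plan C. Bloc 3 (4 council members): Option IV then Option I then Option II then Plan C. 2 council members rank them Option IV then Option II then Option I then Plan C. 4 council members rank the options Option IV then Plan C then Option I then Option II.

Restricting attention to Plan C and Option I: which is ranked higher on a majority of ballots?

Ballots ranking Plan C above Option I: 4.
Ballots ranking Option I above Plan C: 19 − 4 = 15.
Option I wins the head-to-head 15–4.

Option I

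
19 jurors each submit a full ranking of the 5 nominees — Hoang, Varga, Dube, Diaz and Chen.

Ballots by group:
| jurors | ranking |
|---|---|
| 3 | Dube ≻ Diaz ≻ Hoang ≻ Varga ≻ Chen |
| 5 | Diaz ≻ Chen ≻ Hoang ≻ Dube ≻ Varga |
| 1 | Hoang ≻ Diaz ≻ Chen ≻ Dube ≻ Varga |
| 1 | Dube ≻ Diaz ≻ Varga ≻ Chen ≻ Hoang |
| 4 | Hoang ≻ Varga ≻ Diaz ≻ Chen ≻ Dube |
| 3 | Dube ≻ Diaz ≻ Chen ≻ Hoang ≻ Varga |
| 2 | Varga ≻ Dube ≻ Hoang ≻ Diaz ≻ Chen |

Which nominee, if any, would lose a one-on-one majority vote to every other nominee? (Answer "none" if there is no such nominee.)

Pairwise majorities:
Hoang vs Varga: 16 to 3, Hoang.
Hoang vs Dube: Hoang is ranked higher on 5+1+4 = 10 ballots, Dube on 9. Hoang wins 10–9.
Hoang vs Diaz: Diaz wins 12–7.
Hoang–Chen: Hoang 10–9.
Varga vs Dube: Dube, 13–6.
Varga vs Diaz: Varga is ranked higher on 4+2 = 6 ballots, Diaz on 13. Diaz wins 13–6.
Varga vs Chen: Varga preferred on 3+1+4+2 = 10 ballots; Varga wins 10–9.
Dube vs Diaz: 9 to 10, Diaz.
Dube vs Chen: 3+1+3+2 = 9 for Dube, 10 for Chen — Chen by 10–9.
Diaz vs Chen: Diaz, 19–0.
Each nominee has at least one pairwise win (Hoang beats Varga; Varga beats Chen; Dube beats Varga; Diaz beats Hoang; Chen beats Dube) — no Condorcet loser.

none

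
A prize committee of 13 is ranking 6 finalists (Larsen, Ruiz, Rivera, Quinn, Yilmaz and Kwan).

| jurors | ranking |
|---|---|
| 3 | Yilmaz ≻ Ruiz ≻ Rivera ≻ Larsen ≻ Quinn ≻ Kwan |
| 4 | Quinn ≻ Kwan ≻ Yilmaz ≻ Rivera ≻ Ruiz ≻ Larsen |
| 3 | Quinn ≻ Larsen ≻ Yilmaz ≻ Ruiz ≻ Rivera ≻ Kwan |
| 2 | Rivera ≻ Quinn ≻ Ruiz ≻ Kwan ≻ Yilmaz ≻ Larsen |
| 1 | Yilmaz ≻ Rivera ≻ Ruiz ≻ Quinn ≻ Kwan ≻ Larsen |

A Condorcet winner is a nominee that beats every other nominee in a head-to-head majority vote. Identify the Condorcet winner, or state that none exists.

Pairwise majorities:
Larsen vs Ruiz: Larsen is ranked higher on 3 ballots, Ruiz on 10. Ruiz wins 10–3.
Larsen vs Rivera: Larsen preferred on 3 ballots; Rivera wins 10–3.
Larsen vs Quinn: Larsen preferred on 3 ballots; Quinn wins 10–3.
Larsen vs Yilmaz: Larsen is ranked higher on 3 ballots, Yilmaz on 10. Yilmaz wins 10–3.
Larsen vs Kwan: 3+3 = 6 for Larsen, 7 for Kwan — Kwan by 7–6.
Ruiz vs Rivera: 6 to 7, Rivera.
Ruiz vs Quinn: Ruiz preferred on 3+1 = 4 ballots; Quinn wins 9–4.
Ruiz vs Yilmaz: 2 for Ruiz, 11 for Yilmaz — Yilmaz by 11–2.
Ruiz vs Kwan: Ruiz preferred on 3+3+2+1 = 9 ballots; Ruiz wins 9–4.
Rivera vs Quinn: Rivera is ranked higher on 3+2+1 = 6 ballots, Quinn on 7. Quinn wins 7–6.
Rivera vs Yilmaz: 2 for Rivera, 11 for Yilmaz — Yilmaz by 11–2.
Rivera vs Kwan: Rivera is ranked higher on 3+3+2+1 = 9 ballots, Kwan on 4. Rivera wins 9–4.
Quinn vs Yilmaz: Quinn preferred on 4+3+2 = 9 ballots; Quinn wins 9–4.
Quinn vs Kwan: 13 to 0, Quinn.
Yilmaz vs Kwan: Yilmaz is ranked higher on 3+3+1 = 7 ballots, Kwan on 6. Yilmaz wins 7–6.
Quinn beats each of Larsen, Ruiz, Rivera, Yilmaz, Kwan — Quinn is the Condorcet winner.

Quinn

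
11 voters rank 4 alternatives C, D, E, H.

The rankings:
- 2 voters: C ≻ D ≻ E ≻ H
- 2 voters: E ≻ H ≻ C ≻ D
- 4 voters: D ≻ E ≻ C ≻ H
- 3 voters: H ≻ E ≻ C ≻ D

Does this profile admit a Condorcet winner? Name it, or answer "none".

none

Check each pair by majority over 11 ballots:
C vs D: C, 7–4.
C–E: E 9–2.
C vs H: C, 6–5.
D–E: D 6–5.
D vs H: D wins 6–5.
E–H: E 8–3.
No alternative is unbeaten: C loses to E; D loses to C; E loses to D; H loses to C. In particular C > D > E > C is a majority cycle — no Condorcet winner exists.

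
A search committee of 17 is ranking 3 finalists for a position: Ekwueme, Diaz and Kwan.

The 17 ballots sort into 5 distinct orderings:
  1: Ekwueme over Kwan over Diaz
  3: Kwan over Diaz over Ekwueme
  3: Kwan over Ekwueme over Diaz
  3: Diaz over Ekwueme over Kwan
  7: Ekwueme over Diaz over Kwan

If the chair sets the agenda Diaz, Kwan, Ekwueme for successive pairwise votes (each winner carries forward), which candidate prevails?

Round 1: Diaz vs Kwan — 10–7, Diaz advances.
Round 2: Diaz vs Ekwueme — 6–11, Ekwueme advances.
The agenda winner is Ekwueme.

Ekwueme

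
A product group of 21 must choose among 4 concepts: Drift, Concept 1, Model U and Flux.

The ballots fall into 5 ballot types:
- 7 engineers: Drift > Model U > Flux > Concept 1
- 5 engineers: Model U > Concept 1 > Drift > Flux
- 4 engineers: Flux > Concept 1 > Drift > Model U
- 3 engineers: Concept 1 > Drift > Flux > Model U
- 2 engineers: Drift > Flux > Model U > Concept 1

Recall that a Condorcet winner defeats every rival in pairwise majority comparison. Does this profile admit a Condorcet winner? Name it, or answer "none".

none

Pairwise majorities:
Drift vs Concept 1: Drift preferred on 7+2 = 9 ballots; Concept 1 wins 12–9.
Drift vs Model U: Drift preferred on 7+4+3+2 = 16 ballots; Drift wins 16–5.
Drift vs Flux: 17 to 4, Drift.
Concept 1 vs Model U: Concept 1 preferred on 4+3 = 7 ballots; Model U wins 14–7.
Concept 1 vs Flux: 8 to 13, Flux.
Model U vs Flux: Model U is ranked higher on 7+5 = 12 ballots, Flux on 9. Model U wins 12–9.
Each design drops at least one matchup (Drift loses to Concept 1; Concept 1 loses to Model U; Model U loses to Drift; Flux loses to Drift); the cycle Drift > Model U > Concept 1 > Drift rules out a Condorcet winner.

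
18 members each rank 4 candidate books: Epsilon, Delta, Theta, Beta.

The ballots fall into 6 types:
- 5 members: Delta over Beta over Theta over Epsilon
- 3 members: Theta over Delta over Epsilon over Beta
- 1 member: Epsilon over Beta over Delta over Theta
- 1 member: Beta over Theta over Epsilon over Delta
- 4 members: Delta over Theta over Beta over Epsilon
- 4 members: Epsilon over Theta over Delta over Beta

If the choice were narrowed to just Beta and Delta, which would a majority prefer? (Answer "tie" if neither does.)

Ballots ranking Beta above Delta: 1 + 1 = 2.
Ballots ranking Delta above Beta: 18 − 2 = 16.
Delta wins the head-to-head 16–2.

Delta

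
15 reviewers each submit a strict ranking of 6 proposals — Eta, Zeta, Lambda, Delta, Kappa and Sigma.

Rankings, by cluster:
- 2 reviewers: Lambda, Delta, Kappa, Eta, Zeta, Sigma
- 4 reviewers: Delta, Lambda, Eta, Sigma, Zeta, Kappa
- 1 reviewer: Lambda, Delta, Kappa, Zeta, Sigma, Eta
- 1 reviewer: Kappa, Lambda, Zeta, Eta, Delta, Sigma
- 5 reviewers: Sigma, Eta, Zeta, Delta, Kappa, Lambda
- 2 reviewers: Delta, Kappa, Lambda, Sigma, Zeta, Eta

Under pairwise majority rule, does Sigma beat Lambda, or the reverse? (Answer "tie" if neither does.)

Ballots ranking Sigma above Lambda: 5.
Ballots ranking Lambda above Sigma: 15 − 5 = 10.
Lambda wins the head-to-head 10–5.

Lambda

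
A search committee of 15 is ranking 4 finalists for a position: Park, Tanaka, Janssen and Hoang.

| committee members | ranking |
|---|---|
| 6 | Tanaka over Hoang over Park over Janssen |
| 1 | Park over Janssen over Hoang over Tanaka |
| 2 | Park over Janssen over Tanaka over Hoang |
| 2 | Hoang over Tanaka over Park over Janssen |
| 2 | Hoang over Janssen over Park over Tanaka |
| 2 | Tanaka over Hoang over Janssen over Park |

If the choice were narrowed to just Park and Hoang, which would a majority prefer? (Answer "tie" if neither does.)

Ballots ranking Park above Hoang: 1 + 2 = 3.
Ballots ranking Hoang above Park: 15 − 3 = 12.
Hoang wins the head-to-head 12–3.

Hoang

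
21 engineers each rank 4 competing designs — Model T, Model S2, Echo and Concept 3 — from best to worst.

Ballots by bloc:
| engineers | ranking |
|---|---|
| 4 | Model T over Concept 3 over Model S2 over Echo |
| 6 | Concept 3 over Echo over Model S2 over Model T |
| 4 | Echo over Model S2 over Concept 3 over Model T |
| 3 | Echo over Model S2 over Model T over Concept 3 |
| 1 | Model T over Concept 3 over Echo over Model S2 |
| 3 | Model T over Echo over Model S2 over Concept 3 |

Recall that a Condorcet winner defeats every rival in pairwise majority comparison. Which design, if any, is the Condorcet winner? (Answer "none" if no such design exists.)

none

Pairwise majorities:
Model T vs Model S2: Model T is ranked higher on 4+1+3 = 8 ballots, Model S2 on 13. Model S2 wins 13–8.
Model T vs Echo: Model T preferred on 4+1+3 = 8 ballots; Echo wins 13–8.
Model T vs Concept 3: 11 to 10, Model T.
Model S2 vs Echo: Model S2 is ranked higher on 4 ballots, Echo on 17. Echo wins 17–4.
Model S2 vs Concept 3: Model S2 preferred on 4+3+3 = 10 ballots; Concept 3 wins 11–10.
Echo vs Concept 3: 10 to 11, Concept 3.
Every design loses at least once (Model T loses to Model S2; Model S2 loses to Echo; Echo loses to Concept 3; Concept 3 loses to Model T). The majority relation contains the cycle Model T → Concept 3 → Model S2 → Model T, so there is no Condorcet winner.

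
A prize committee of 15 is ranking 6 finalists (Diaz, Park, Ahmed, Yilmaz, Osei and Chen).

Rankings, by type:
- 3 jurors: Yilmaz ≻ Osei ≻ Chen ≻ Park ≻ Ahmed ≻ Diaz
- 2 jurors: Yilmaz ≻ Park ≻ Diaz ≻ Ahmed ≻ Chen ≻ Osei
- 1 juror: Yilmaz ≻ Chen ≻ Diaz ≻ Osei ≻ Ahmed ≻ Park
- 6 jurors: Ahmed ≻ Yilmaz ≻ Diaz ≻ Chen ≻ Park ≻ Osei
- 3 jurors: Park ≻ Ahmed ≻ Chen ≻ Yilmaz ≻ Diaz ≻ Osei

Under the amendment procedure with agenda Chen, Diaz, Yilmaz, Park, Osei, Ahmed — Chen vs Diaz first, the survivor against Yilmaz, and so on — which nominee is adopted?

Round 1: Chen vs Diaz — 7–8, Diaz advances.
Round 2: Diaz vs Yilmaz — 0–15, Yilmaz advances.
Round 3: Yilmaz vs Park — 12–3, Yilmaz advances.
Round 4: Yilmaz vs Osei — 15–0, Yilmaz advances.
Round 5: Yilmaz vs Ahmed — 6–9, Ahmed advances.
The agenda winner is Ahmed.

Ahmed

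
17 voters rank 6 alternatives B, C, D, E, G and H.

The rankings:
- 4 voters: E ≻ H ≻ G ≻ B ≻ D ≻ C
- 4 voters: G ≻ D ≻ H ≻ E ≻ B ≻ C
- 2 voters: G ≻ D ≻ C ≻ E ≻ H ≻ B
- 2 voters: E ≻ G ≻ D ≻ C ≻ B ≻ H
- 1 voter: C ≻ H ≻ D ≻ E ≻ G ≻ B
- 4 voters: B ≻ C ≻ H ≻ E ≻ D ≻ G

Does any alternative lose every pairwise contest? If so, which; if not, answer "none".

none

Pairwise majorities:
B vs C: 12 to 5, B.
B vs D: B preferred on 4+4 = 8 ballots; D wins 9–8.
B vs E: E, 13–4.
B vs G: B is ranked higher on 4 ballots, G on 13. G wins 13–4.
B–H: H 11–6.
C–D: D 12–5.
C vs E: E, 10–7.
C vs G: G, 12–5.
C vs H: 9 to 8, C.
D vs E: 4+2+1 = 7 for D, 10 for E — E by 10–7.
D vs G: 5 to 12, G.
D vs H: H wins 9–8.
E vs G: E preferred on 4+2+1+4 = 11 ballots; E wins 11–6.
E–H: H 9–8.
G vs H: H, 9–8.
Every alternative wins at least one matchup (B beats C; C beats H; D beats B; E beats B; G beats B; H beats B), so there is no Condorcet loser.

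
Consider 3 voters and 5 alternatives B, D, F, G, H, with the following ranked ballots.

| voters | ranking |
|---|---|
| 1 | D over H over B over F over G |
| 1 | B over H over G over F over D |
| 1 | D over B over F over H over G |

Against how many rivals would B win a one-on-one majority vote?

B against each rival (3 voters):
B vs D: B is ranked higher on 1 ballot, D on 2. D wins 2–1.
B–F: B 3–0.
B–G: B 3–0.
B vs H: B wins 2–1.
B beats F, G, H; loses to D — 3 pairwise wins.

3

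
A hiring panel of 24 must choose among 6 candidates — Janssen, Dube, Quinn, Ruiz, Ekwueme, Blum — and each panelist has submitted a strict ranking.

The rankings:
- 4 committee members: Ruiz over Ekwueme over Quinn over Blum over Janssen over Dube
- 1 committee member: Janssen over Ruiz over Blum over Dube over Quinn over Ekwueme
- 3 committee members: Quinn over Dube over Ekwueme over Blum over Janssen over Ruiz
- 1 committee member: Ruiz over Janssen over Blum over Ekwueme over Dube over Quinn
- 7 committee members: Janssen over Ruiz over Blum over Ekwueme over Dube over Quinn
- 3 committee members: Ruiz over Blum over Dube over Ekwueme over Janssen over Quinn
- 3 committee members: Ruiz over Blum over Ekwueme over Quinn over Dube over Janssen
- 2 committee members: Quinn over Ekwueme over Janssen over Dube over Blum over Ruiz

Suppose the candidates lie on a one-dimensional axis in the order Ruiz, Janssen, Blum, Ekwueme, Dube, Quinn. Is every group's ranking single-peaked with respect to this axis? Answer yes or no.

Axis positions: Ruiz=1, Janssen=2, Blum=3, Ekwueme=4, Dube=5, Quinn=6.
Group 1: ranking walks positions 1-4-6-3-2-5; Ekwueme is ranked above Janssen even though Janssen lies between Ekwueme and the peak Ruiz on the axis — preferences dip and rise again. Not single-peaked.
Group 2: ranking walks positions 2-1-3-5-6-4; Dube is ranked above Ekwueme even though Ekwueme lies between Dube and the peak Janssen on the axis — preferences dip and rise again. Not single-peaked.
Group 3 (peak Quinn at position 6): ranking walks positions 6-5-4-3-2-1, expanding outward from the peak — single-peaked.
Group 4 (peak Ruiz at position 1): ranking walks positions 1-2-3-4-5-6, expanding outward from the peak — single-peaked.
Group 5 (peak Janssen at position 2): ranking walks positions 2-1-3-4-5-6, expanding outward from the peak — single-peaked.
Group 6: ranking walks positions 1-3-5-4-2-6; Blum is ranked above Janssen even though Janssen lies between Blum and the peak Ruiz on the axis — preferences dip and rise again. Not single-peaked.
Group 7: ranking walks positions 1-3-4-6-5-2; Blum is ranked above Janssen even though Janssen lies between Blum and the peak Ruiz on the axis — preferences dip and rise again. Not single-peaked.
Group 8: ranking walks positions 6-4-2-5-3-1; Ekwueme is ranked above Dube even though Dube lies between Ekwueme and the peak Quinn on the axis — preferences dip and rise again. Not single-peaked.
Group 1 violates single-peakedness, so the profile is not single-peaked on this axis.

no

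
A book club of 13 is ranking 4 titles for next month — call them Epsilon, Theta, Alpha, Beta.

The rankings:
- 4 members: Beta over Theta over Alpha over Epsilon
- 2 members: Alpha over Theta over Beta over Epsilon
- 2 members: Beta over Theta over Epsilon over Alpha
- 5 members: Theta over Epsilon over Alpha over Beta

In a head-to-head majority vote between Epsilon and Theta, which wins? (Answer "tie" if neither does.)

Theta

No ballot ranks Epsilon above Theta: 0.
Ballots ranking Theta above Epsilon: 13 − 0 = 13.
Theta wins the head-to-head 13–0.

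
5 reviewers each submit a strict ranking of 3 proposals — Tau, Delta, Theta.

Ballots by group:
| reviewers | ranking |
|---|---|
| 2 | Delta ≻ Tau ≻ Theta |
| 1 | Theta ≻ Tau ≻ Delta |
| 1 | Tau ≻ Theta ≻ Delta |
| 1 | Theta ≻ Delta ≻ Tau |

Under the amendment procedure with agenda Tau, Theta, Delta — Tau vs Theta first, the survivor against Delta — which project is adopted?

Delta

Round 1: Tau vs Theta — 3–2, Tau advances.
Round 2: Tau vs Delta — 2–3, Delta advances.
Delta survives the agenda.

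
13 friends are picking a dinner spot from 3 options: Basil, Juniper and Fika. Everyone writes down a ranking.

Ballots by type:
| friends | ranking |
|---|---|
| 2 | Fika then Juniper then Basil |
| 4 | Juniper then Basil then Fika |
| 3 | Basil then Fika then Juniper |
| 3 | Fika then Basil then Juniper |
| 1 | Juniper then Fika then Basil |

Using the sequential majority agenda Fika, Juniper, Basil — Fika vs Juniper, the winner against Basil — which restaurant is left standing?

Round 1: Fika vs Juniper — 8–5, Fika advances.
Round 2: Fika vs Basil — 6–7, Basil advances.
Basil survives the agenda.

Basil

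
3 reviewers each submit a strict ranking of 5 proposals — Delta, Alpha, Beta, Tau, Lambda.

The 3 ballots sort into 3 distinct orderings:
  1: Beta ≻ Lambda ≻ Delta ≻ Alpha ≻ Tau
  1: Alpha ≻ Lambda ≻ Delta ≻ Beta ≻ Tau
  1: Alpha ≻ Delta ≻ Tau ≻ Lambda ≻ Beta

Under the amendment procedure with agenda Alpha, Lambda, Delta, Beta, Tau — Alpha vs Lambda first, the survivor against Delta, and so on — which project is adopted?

Alpha

Round 1: Alpha vs Lambda — 2–1, Alpha advances.
Round 2: Alpha vs Delta — 2–1, Alpha advances.
Round 3: Alpha vs Beta — 2–1, Alpha advances.
Round 4: Alpha vs Tau — 3–0, Alpha advances.
The agenda winner is Alpha.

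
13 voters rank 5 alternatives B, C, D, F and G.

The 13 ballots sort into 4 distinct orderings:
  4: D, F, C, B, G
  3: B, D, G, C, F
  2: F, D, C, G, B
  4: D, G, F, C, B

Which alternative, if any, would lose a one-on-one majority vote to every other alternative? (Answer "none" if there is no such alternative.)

none

Head-to-head results (13 voters):
B vs C: C wins 10–3.
B vs D: D wins 10–3.
B vs F: 3 for B, 10 for F — F by 10–3.
B vs G: 4+3 = 7 for B, 6 for G — B by 7–6.
C vs D: D wins 13–0.
C vs F: F wins 10–3.
C vs G: 6 to 7, G.
D vs F: 11 to 2, D.
D–G: D 13–0.
F vs G: 4+2 = 6 for F, 7 for G — G by 7–6.
Each alternative has at least one pairwise win (B beats G; C beats B; D beats B; F beats B; G beats C) — no Condorcet loser.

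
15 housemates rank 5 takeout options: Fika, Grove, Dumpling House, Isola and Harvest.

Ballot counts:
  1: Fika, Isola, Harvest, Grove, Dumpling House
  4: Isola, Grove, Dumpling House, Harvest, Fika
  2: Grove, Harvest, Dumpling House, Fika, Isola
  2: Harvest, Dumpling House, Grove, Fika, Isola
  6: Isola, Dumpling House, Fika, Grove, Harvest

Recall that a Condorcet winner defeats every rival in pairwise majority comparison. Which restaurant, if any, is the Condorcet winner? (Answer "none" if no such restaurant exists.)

Check each pair by majority over 15 ballots:
Fika vs Grove: 1+6 = 7 for Fika, 8 for Grove — Grove by 8–7.
Fika vs Dumpling House: 1 to 14, Dumpling House.
Fika vs Isola: 1+2+2 = 5 for Fika, 10 for Isola — Isola by 10–5.
Fika vs Harvest: Fika preferred on 1+6 = 7 ballots; Harvest wins 8–7.
Grove vs Dumpling House: 7 to 8, Dumpling House.
Grove vs Isola: 2+2 = 4 for Grove, 11 for Isola — Isola by 11–4.
Grove vs Harvest: 4+2+6 = 12 for Grove, 3 for Harvest — Grove by 12–3.
Dumpling House vs Isola: 2+2 = 4 for Dumpling House, 11 for Isola — Isola by 11–4.
Dumpling House vs Harvest: 4+6 = 10 for Dumpling House, 5 for Harvest — Dumpling House by 10–5.
Isola vs Harvest: Isola is ranked higher on 1+4+6 = 11 ballots, Harvest on 4. Isola wins 11–4.
Isola defeats every rival head-to-head and is the Condorcet winner.

Isola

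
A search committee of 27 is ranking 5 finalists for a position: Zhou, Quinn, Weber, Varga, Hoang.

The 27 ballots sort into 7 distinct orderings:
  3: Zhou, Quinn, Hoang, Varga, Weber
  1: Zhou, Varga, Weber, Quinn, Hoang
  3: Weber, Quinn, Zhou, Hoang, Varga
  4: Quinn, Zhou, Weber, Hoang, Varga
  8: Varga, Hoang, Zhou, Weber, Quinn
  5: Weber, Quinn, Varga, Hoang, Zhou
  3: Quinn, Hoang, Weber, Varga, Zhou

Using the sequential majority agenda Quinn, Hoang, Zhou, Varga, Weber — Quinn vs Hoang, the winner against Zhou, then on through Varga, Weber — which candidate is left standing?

Round 1: Quinn vs Hoang — 19–8, Quinn advances.
Round 2: Quinn vs Zhou — 15–12, Quinn advances.
Round 3: Quinn vs Varga — 18–9, Quinn advances.
Round 4: Quinn vs Weber — 10–17, Weber advances.
The agenda winner is Weber.

Weber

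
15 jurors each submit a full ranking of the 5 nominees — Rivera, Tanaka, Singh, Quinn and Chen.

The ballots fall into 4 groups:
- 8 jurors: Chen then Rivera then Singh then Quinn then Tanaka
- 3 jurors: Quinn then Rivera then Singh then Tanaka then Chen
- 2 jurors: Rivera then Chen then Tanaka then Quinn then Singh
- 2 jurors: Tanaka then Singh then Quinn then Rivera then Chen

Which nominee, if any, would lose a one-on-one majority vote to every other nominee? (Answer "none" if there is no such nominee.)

Head-to-head results (15 jurors):
Rivera–Tanaka: Rivera 13–2.
Rivera vs Singh: Rivera wins 13–2.
Rivera vs Quinn: Rivera wins 10–5.
Rivera–Chen: Chen 8–7.
Tanaka–Singh: Singh 11–4.
Tanaka vs Quinn: Tanaka is ranked higher on 2+2 = 4 ballots, Quinn on 11. Quinn wins 11–4.
Tanaka vs Chen: Tanaka preferred on 3+2 = 5 ballots; Chen wins 10–5.
Singh vs Quinn: 8+2 = 10 for Singh, 5 for Quinn — Singh by 10–5.
Singh–Chen: Chen 10–5.
Quinn vs Chen: Chen wins 10–5.
Tanaka loses to every other nominee — it is the Condorcet loser.

Tanaka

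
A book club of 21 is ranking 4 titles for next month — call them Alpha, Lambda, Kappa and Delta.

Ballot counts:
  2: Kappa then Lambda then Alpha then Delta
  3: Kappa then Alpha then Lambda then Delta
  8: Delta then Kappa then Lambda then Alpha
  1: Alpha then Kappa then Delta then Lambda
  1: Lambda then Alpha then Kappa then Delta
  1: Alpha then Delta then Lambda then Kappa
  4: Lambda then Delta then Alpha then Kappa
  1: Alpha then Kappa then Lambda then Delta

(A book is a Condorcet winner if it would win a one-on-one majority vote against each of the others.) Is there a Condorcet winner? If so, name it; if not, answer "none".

Check each pair by majority over 21 ballots:
Alpha vs Lambda: Alpha preferred on 3+1+1+1 = 6 ballots; Lambda wins 15–6.
Alpha–Kappa: Kappa 13–8.
Alpha vs Delta: Alpha preferred on 2+3+1+1+1+1 = 9 ballots; Delta wins 12–9.
Lambda–Kappa: Kappa 15–6.
Lambda vs Delta: 2+3+1+4+1 = 11 for Lambda, 10 for Delta — Lambda by 11–10.
Kappa vs Delta: 8 to 13, Delta.
No book is unbeaten: Alpha loses to Lambda; Lambda loses to Kappa; Kappa loses to Delta; Delta loses to Lambda. In particular Lambda beats Delta beats Kappa beats Lambda is a majority cycle — no Condorcet winner exists.

none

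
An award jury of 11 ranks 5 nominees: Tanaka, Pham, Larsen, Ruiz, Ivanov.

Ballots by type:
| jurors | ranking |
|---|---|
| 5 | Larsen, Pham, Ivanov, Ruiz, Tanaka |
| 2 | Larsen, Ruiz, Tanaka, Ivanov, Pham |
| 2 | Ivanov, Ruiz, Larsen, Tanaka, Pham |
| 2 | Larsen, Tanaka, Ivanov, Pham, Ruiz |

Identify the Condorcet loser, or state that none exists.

none

Head-to-head results (11 jurors):
Tanaka vs Pham: Tanaka wins 6–5.
Tanaka vs Larsen: Larsen, 11–0.
Tanaka–Ruiz: Ruiz 9–2.
Tanaka vs Ivanov: Ivanov wins 7–4.
Pham–Larsen: Larsen 11–0.
Pham vs Ruiz: Pham wins 7–4.
Pham–Ivanov: Ivanov 6–5.
Larsen vs Ruiz: Larsen preferred on 5+2+2 = 9 ballots; Larsen wins 9–2.
Larsen vs Ivanov: Larsen preferred on 5+2+2 = 9 ballots; Larsen wins 9–2.
Ruiz vs Ivanov: Ruiz preferred on 2 ballots; Ivanov wins 9–2.
Each nominee has at least one pairwise win (Tanaka beats Pham; Pham beats Ruiz; Larsen beats Tanaka; Ruiz beats Tanaka; Ivanov beats Tanaka) — no Condorcet loser.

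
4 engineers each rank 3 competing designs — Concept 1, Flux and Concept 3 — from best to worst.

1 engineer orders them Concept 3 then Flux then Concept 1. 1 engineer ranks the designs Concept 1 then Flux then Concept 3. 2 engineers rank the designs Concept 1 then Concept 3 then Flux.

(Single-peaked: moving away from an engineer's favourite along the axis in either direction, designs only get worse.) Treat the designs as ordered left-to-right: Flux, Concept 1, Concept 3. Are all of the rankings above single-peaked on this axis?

Axis positions: Flux=1, Concept 1=2, Concept 3=3.
Group 1: ranking walks positions 3-1-2; Flux is ranked above Concept 1 even though Concept 1 lies between Flux and the peak Concept 3 on the axis — preferences dip and rise again. Not single-peaked.
Group 2 (peak Concept 1 at position 2): ranking walks positions 2-1-3, expanding outward from the peak — single-peaked.
Group 3 (peak Concept 1 at position 2): ranking walks positions 2-3-1, expanding outward from the peak — single-peaked.
Group 1 violates single-peakedness, so the profile is not single-peaked on this axis.

no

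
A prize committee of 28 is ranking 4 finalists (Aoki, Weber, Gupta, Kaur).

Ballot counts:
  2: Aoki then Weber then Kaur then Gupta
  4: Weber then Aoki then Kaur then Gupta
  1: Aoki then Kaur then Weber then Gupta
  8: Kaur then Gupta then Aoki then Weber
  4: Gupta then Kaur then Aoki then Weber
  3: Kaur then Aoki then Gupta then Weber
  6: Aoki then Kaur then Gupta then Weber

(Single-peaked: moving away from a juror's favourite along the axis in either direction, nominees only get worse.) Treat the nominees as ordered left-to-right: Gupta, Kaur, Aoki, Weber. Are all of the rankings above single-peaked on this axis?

yes

Axis positions: Gupta=1, Kaur=2, Aoki=3, Weber=4.
Bloc 1 (peak Aoki at position 3): ranking walks positions 3-4-2-1, expanding outward from the peak — single-peaked.
Bloc 2 (peak Weber at position 4): ranking walks positions 4-3-2-1, expanding outward from the peak — single-peaked.
Bloc 3 (peak Aoki at position 3): ranking walks positions 3-2-4-1, expanding outward from the peak — single-peaked.
Bloc 4 (peak Kaur at position 2): ranking walks positions 2-1-3-4, expanding outward from the peak — single-peaked.
Bloc 5 (peak Gupta at position 1): ranking walks positions 1-2-3-4, expanding outward from the peak — single-peaked.
Bloc 6 (peak Kaur at position 2): ranking walks positions 2-3-1-4, expanding outward from the peak — single-peaked.
Bloc 7 (peak Aoki at position 3): ranking walks positions 3-2-1-4, expanding outward from the peak — single-peaked.
Every ranking is single-peaked on this axis.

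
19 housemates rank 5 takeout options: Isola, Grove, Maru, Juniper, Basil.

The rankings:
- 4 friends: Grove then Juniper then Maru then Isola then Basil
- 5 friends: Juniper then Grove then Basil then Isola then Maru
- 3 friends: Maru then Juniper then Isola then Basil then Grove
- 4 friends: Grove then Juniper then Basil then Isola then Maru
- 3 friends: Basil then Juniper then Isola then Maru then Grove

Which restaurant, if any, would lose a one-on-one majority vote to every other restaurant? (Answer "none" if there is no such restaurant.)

Maru

Head-to-head results (19 friends):
Isola vs Grove: Grove wins 13–6.
Isola vs Maru: Isola preferred on 5+4+3 = 12 ballots; Isola wins 12–7.
Isola vs Juniper: 0 for Isola, 19 for Juniper — Juniper by 19–0.
Isola vs Basil: Basil wins 12–7.
Grove vs Maru: 4+5+4 = 13 for Grove, 6 for Maru — Grove by 13–6.
Grove vs Juniper: 8 to 11, Juniper.
Grove–Basil: Grove 13–6.
Maru vs Juniper: 3 for Maru, 16 for Juniper — Juniper by 16–3.
Maru–Basil: Basil 12–7.
Juniper–Basil: Juniper 16–3.
Maru loses to every other restaurant — it is the Condorcet loser.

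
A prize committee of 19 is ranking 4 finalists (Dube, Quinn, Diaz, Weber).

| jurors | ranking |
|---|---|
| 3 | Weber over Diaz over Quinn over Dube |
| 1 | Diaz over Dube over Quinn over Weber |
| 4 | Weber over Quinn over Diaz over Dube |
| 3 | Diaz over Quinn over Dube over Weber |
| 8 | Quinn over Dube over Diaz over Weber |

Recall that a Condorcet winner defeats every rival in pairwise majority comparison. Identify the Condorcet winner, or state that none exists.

Quinn

Head-to-head results (19 jurors):
Dube vs Quinn: 1 to 18, Quinn.
Dube vs Diaz: 8 for Dube, 11 for Diaz — Diaz by 11–8.
Dube vs Weber: 1+3+8 = 12 for Dube, 7 for Weber — Dube by 12–7.
Quinn vs Diaz: 12 to 7, Quinn.
Quinn vs Weber: 1+3+8 = 12 for Quinn, 7 for Weber — Quinn by 12–7.
Diaz vs Weber: 12 to 7, Diaz.
Quinn wins every pairwise contest, so Quinn is the Condorcet winner.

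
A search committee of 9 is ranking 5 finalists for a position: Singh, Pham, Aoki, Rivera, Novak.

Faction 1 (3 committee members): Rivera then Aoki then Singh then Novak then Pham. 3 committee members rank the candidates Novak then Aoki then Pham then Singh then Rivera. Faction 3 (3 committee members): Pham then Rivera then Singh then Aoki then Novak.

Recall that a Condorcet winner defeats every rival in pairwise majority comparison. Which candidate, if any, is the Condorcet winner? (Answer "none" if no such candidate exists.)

Head-to-head results (9 committee members):
Singh vs Pham: Pham wins 6–3.
Singh–Aoki: Aoki 6–3.
Singh–Rivera: Rivera 6–3.
Singh vs Novak: Singh, 6–3.
Pham–Aoki: Aoki 6–3.
Pham–Rivera: Pham 6–3.
Pham vs Novak: Novak, 6–3.
Aoki–Rivera: Rivera 6–3.
Aoki–Novak: Aoki 6–3.
Rivera vs Novak: Rivera, 6–3.
Each candidate drops at least one matchup (Singh loses to Pham; Pham loses to Aoki; Aoki loses to Rivera; Rivera loses to Pham; Novak loses to Singh); the cycle Singh > Novak > Pham > Singh rules out a Condorcet winner.

none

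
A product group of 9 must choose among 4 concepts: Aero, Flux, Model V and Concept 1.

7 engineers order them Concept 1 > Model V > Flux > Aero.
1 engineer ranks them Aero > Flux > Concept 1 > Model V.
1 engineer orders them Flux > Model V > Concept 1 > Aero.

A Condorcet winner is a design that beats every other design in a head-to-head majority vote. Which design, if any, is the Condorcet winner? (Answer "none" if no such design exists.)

Pairwise majorities:
Aero vs Flux: Aero is ranked higher on 1 ballot, Flux on 8. Flux wins 8–1.
Aero–Model V: Model V 8–1.
Aero–Concept 1: Concept 1 8–1.
Flux vs Model V: Flux is ranked higher on 1+1 = 2 ballots, Model V on 7. Model V wins 7–2.
Flux vs Concept 1: Flux preferred on 1+1 = 2 ballots; Concept 1 wins 7–2.
Model V vs Concept 1: 1 for Model V, 8 for Concept 1 — Concept 1 by 8–1.
Concept 1 beats each of Aero, Flux, Model V — Concept 1 is the Condorcet winner.

Concept 1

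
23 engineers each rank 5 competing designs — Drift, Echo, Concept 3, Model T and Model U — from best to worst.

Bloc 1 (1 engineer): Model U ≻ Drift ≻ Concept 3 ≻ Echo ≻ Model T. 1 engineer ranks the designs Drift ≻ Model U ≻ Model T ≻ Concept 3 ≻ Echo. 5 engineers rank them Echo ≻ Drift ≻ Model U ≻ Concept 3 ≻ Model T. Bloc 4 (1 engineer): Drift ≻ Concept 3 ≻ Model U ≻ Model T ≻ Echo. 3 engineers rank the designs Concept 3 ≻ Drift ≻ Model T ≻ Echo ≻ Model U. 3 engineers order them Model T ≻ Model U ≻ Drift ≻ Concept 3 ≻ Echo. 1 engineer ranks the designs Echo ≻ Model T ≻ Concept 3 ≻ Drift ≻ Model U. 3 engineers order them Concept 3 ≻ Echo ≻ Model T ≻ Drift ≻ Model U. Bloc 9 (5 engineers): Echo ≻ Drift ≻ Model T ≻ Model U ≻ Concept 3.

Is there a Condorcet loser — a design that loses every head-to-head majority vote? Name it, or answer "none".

Head-to-head results (23 engineers):
Drift vs Echo: 1+1+1+3+3 = 9 for Drift, 14 for Echo — Echo by 14–9.
Drift vs Concept 3: Drift is ranked higher on 1+1+5+1+3+5 = 16 ballots, Concept 3 on 7. Drift wins 16–7.
Drift–Model T: Drift 16–7.
Drift vs Model U: 19 to 4, Drift.
Echo vs Concept 3: Concept 3 wins 12–11.
Echo vs Model T: Echo preferred on 1+5+1+3+5 = 15 ballots; Echo wins 15–8.
Echo vs Model U: 5+3+1+3+5 = 17 for Echo, 6 for Model U — Echo by 17–6.
Concept 3 vs Model T: Concept 3, 13–10.
Concept 3 vs Model U: Concept 3 is ranked higher on 1+3+1+3 = 8 ballots, Model U on 15. Model U wins 15–8.
Model T vs Model U: Model T wins 15–8.
Each design has at least one pairwise win (Drift beats Concept 3; Echo beats Drift; Concept 3 beats Echo; Model T beats Model U; Model U beats Concept 3) — no Condorcet loser.

none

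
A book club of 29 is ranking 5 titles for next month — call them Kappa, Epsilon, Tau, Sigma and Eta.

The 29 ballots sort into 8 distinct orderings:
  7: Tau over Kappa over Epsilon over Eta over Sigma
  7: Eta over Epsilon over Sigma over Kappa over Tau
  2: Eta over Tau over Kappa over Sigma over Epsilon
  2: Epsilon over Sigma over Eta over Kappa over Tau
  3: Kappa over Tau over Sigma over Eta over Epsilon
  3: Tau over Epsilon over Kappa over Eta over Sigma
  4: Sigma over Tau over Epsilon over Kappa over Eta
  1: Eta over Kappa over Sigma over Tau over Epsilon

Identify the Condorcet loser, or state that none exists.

Head-to-head results (29 members):
Kappa vs Epsilon: 7+2+3+1 = 13 for Kappa, 16 for Epsilon — Epsilon by 16–13.
Kappa vs Tau: Kappa is ranked higher on 7+2+3+1 = 13 ballots, Tau on 16. Tau wins 16–13.
Kappa–Sigma: Kappa 16–13.
Kappa vs Eta: Kappa is ranked higher on 7+3+3+4 = 17 ballots, Eta on 12. Kappa wins 17–12.
Epsilon–Tau: Tau 20–9.
Epsilon vs Sigma: Epsilon, 19–10.
Epsilon–Eta: Epsilon 16–13.
Tau vs Sigma: Tau, 15–14.
Tau vs Eta: 7+3+3+4 = 17 for Tau, 12 for Eta — Tau by 17–12.
Sigma vs Eta: 2+3+4 = 9 for Sigma, 20 for Eta — Eta by 20–9.
Sigma loses to every other book — it is the Condorcet loser.

Sigma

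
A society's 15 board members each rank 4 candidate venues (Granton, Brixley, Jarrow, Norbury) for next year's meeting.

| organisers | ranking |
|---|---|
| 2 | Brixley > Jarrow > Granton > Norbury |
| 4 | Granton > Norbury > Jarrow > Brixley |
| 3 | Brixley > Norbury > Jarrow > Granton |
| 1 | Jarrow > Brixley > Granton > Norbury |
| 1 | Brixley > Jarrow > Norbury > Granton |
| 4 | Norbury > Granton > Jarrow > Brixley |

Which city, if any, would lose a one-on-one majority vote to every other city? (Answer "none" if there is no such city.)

Brixley

Head-to-head results (15 organisers):
Granton vs Brixley: Granton is ranked higher on 4+4 = 8 ballots, Brixley on 7. Granton wins 8–7.
Granton vs Jarrow: Granton, 8–7.
Granton vs Norbury: Granton is ranked higher on 2+4+1 = 7 ballots, Norbury on 8. Norbury wins 8–7.
Brixley vs Jarrow: 6 to 9, Jarrow.
Brixley–Norbury: Norbury 8–7.
Jarrow vs Norbury: Norbury wins 11–4.
Only Brixley has no wins; Brixley is the Condorcet loser.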